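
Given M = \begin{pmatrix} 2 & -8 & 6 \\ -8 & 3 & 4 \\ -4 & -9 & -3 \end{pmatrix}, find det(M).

Expand along row 1:
  + 2 · |3 4; -9 -3| = 2·(-9 − (-36)) = 54
  − (-8) · |-8 4; -4 -3| = −(-8)·(24 − (-16)) = 320
  + 6 · |-8 3; -4 -9| = 6·(72 − (-12)) = 504
Sum: (54) + (320) + (504) = 878

878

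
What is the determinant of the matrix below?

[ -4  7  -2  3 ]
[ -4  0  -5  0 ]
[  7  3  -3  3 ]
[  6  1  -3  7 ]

-1874

Expand along row 2 (it has 2 zeros):
  − (-4) · M_21   where M_21 = det([7 -2 3; 3 -3 3; 1 -3 7]) = -66
  − (-5) · M_23   where M_23 = det([-4 7 3; 7 3 3; 6 1 7]) = -322
det = (-1)·(-4)·(-66) + (-1)·(-5)·(-322) = -1874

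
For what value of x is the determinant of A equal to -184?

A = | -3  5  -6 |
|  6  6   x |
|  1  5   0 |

Expanding along the row containing x, det(A) is linear in x: det(A) = (20)·x + (-144).
Set (20)·x + (-144) = -184  ⇒  (20)·x = -40  ⇒  x = -2.

x = -2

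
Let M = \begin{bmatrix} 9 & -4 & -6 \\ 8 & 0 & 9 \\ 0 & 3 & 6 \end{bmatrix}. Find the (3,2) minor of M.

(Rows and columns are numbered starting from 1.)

The minor is 129.

Delete row 3 and column 2; the remaining 2×2 submatrix is [9 -6; 8 9].
Its determinant is 9·9 − (-6)·8 = 129.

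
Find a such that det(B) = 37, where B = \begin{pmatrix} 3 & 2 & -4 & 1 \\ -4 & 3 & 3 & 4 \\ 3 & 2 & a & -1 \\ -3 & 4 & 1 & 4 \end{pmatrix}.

Expanding along the column containing a, det(B) is linear in a: det(B) = (-11)·a + (-62).
Set (-11)·a + (-62) = 37  ⇒  (-11)·a = 99  ⇒  a = -9.

a = -9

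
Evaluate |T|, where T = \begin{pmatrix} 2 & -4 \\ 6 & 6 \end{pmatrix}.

36

det(T) = 2·6 − (-4)·6 = 12 − (-24) = 36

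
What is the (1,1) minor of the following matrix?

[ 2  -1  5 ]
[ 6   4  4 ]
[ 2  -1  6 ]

Delete row 1 and column 1; the remaining 2×2 submatrix is [4 4; -1 6].
Its determinant is 4·6 − 4·(-1) = 28.

28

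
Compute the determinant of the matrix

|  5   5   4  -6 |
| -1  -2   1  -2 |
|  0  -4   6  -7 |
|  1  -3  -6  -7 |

Expand along row 3 (it has 1 zero):
  − (-4) · M_32   where M_32 = det([5 4 -6; -1 1 -2; 1 -6 -7]) = -161
  + (6) · M_33   where M_33 = det([5 5 -6; -1 -2 -2; 1 -3 -7]) = -35
  − (-7) · M_34   where M_34 = det([5 5 4; -1 -2 1; 1 -3 -6]) = 70
det = (-1)·(-4)·(-161) + (+1)·(6)·(-35) + (-1)·(-7)·(70) = -364

-364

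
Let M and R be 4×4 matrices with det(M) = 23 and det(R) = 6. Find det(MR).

det(MR) = det(M)·det(R) = (23)·(6) = 138

|MR| = 138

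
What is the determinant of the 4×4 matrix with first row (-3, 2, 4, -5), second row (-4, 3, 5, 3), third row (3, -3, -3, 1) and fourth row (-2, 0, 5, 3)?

The determinant is 25.

Expand along row 4 (it has 1 zero):
  − (-2) · M_41   where M_41 = det([2 4 -5; 3 5 3; -3 -3 1]) = -50
  − (5) · M_43   where M_43 = det([-3 2 -5; -4 3 3; 3 -3 1]) = -25
  + (3) · M_44   where M_44 = det([-3 2 4; -4 3 5; 3 -3 -3]) = 0
det = (-1)·(-2)·(-50) + (-1)·(5)·(-25) + (+1)·(3)·(0) = 25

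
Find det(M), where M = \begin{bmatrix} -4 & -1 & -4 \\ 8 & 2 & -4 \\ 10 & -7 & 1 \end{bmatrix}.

|M| = 456

Expand along column 1:
  + (-4) · |2 -4; -7 1| = (-4)·(2 − 28) = 104
  − 8 · |-1 -4; -7 1| = −8·(-1 − 28) = 232
  + 10 · |-1 -4; 2 -4| = 10·(4 − (-8)) = 120
Sum: (104) + (232) + (120) = 456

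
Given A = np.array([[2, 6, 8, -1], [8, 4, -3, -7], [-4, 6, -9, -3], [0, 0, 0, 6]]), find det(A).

det(A) = 5880

Expand along row 4 (it has 3 zeros):
  + (6) · M_44   where M_44 = det([2 6 8; 8 4 -3; -4 6 -9]) = 980
det = (+1)·(6)·(980) = 5880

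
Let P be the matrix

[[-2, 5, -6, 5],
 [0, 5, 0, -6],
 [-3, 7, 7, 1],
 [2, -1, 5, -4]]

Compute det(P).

The determinant is -857.

Expand along row 2 (it has 2 zeros):
  + (5) · M_22   where M_22 = det([-2 -6 5; -3 7 1; 2 5 -4]) = -19
  + (-6) · M_24   where M_24 = det([-2 5 -6; -3 7 7; 2 -1 5]) = 127
det = (+1)·(5)·(-19) + (+1)·(-6)·(127) = -857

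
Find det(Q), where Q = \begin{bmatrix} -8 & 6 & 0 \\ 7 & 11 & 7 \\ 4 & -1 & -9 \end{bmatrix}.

Expand along row 1:
  + (-8) · |11 7; -1 -9| = (-8)·(-99 − (-7)) = 736
  − 6 · |7 7; 4 -9| = −6·(-63 − 28) = 546
Sum: (736) + (546) = 1282

|Q| = 1282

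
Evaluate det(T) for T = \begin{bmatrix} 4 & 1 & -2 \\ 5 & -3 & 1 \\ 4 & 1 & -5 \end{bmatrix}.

Expand along column 1:
  + 4 · |-3 1; 1 -5| = 4·(15 − 1) = 56
  − 5 · |1 -2; 1 -5| = −5·(-5 − (-2)) = 15
  + 4 · |1 -2; -3 1| = 4·(1 − 6) = -20
Sum: (56) + (15) + (-20) = 51

51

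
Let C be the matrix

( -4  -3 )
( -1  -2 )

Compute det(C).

5

det(C) = (-4)·(-2) − (-3)·(-1) = 8 − 3 = 5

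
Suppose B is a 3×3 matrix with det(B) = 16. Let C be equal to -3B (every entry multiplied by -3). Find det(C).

For a 3×3 matrix, det(-3B) = (-3)^3·det(B) = -27·det(B).
det(C) = (-27)·(16) = -432

det(C) = -432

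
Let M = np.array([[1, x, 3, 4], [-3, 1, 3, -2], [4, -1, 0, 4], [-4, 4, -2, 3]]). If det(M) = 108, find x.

Expanding along the row containing x, det(M) is linear in x: det(M) = (92)·x + (-76).
Set (92)·x + (-76) = 108  ⇒  (92)·x = 184  ⇒  x = 2.

2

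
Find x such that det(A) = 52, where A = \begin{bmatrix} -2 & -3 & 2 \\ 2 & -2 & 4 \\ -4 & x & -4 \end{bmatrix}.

x = 5

Expanding along the row containing x, det(A) is linear in x: det(A) = (12)·x + (-8).
Set (12)·x + (-8) = 52  ⇒  (12)·x = 60  ⇒  x = 5.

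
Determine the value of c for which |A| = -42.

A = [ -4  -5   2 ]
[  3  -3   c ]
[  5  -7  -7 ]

-3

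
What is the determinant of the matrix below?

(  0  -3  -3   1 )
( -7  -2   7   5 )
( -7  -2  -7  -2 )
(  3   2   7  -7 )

The determinant is -2618.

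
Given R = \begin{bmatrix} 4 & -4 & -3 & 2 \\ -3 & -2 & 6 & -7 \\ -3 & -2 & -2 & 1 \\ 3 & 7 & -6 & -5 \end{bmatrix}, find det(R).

det(R) = -2200

Expand along row 1:
  + (4) · M_11   where M_11 = det([-2 6 -7; -2 -2 1; 7 -6 -5]) = -232
  − (-4) · M_12   where M_12 = det([-3 6 -7; -3 -2 1; 3 -6 -5]) = -288
  + (-3) · M_13   where M_13 = det([-3 -2 -7; -3 -2 1; 3 7 -5]) = 120
  − (2) · M_14   where M_14 = det([-3 -2 6; -3 -2 -2; 3 7 -6]) = -120
det = (+1)·(4)·(-232) + (-1)·(-4)·(-288) + (+1)·(-3)·(120) + (-1)·(2)·(-120) = -2200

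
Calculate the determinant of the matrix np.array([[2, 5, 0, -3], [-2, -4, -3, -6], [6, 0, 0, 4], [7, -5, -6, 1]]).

Expand along row 3 (it has 2 zeros):
  + (6) · M_31   where M_31 = det([5 0 -3; -4 -3 -6; -5 -6 1]) = -222
  − (4) · M_34   where M_34 = det([2 5 0; -2 -4 -3; 7 -5 -6]) = -147
det = (+1)·(6)·(-222) + (-1)·(4)·(-147) = -744

-744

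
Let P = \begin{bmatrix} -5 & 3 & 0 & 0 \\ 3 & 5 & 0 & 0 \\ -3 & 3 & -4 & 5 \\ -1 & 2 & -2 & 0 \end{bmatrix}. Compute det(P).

det(P) = -340

P is block lower-triangular with a 2×2 block and a 2×2 block on the diagonal, so its determinant equals the product of the determinants of the diagonal blocks.
det of the 2×2 block = -34
det of the 2×2 block = 10
det = (-34)·(10) = -340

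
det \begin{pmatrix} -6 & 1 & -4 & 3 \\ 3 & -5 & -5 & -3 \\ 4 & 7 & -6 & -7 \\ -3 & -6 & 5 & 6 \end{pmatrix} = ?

The determinant is -216.

Expand along row 1:
  + (-6) · M_11   where M_11 = det([-5 -5 -3; 7 -6 -7; -6 5 6]) = 8
  − (1) · M_12   where M_12 = det([3 -5 -3; 4 -6 -7; -3 5 6]) = 6
  + (-4) · M_13   where M_13 = det([3 -5 -3; 4 7 -7; -3 -6 6]) = 24
  − (3) · M_14   where M_14 = det([3 -5 -5; 4 7 -6; -3 -6 5]) = 22
det = (+1)·(-6)·(8) + (-1)·(1)·(6) + (+1)·(-4)·(24) + (-1)·(3)·(22) = -216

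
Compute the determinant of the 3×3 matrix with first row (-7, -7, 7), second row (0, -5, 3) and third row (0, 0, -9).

-315

The matrix is upper triangular, so the determinant is the product of the diagonal entries:
det = (-7) · (-5) · (-9) = -315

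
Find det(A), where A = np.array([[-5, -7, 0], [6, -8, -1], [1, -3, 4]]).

det(A) = 350

Expand along row 1:
  + (-5) · |-8 -1; -3 4| = (-5)·(-32 − 3) = 175
  − (-7) · |6 -1; 1 4| = −(-7)·(24 − (-1)) = 175
Sum: (175) + (175) = 350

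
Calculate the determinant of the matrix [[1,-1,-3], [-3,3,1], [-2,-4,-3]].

Expand along row 1:
  + 1 · |3 1; -4 -3| = 1·(-9 − (-4)) = -5
  − (-1) · |-3 1; -2 -3| = −(-1)·(9 − (-2)) = 11
  + (-3) · |-3 3; -2 -4| = (-3)·(12 − (-6)) = -54
Sum: (-5) + (11) + (-54) = -48

-48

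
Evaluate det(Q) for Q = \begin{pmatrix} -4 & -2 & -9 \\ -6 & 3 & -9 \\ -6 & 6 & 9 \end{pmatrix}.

Expand along row 1:
  + (-4) · |3 -9; 6 9| = (-4)·(27 − (-54)) = -324
  − (-2) · |-6 -9; -6 9| = −(-2)·(-54 − 54) = -216
  + (-9) · |-6 3; -6 6| = (-9)·(-36 − (-18)) = 162
Sum: (-324) + (-216) + (162) = -378

|Q| = -378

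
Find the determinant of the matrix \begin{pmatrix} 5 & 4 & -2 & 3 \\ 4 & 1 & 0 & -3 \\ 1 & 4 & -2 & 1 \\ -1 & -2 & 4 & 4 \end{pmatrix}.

The determinant is -284.

Expand along row 2 (it has 1 zero):
  − (4) · M_21   where M_21 = det([4 -2 3; 4 -2 1; -2 4 4]) = 24
  + (1) · M_22   where M_22 = det([5 -2 3; 1 -2 1; -1 4 4]) = -44
  + (-3) · M_24   where M_24 = det([5 4 -2; 1 4 -2; -1 -2 4]) = 48
det = (-1)·(4)·(24) + (+1)·(1)·(-44) + (+1)·(-3)·(48) = -284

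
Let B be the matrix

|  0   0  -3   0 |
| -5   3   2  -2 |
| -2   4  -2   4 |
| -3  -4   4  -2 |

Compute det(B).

The determinant is 384.

Expand along row 1 (it has 3 zeros):
  + (-3) · M_13   where M_13 = det([-5 3 -2; -2 4 4; -3 -4 -2]) = -128
det = (+1)·(-3)·(-128) = 384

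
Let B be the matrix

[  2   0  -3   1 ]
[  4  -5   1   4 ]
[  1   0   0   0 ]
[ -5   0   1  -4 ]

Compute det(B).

det(B) = 55

Expand along row 3 (it has 3 zeros):
  + (1) · M_31   where M_31 = det([0 -3 1; -5 1 4; 0 1 -4]) = 55
det = (+1)·(1)·(55) = 55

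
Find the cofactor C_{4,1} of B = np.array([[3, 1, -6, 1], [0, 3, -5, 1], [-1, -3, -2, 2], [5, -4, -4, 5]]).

-25

Delete row 4 and column 1; the remaining 3×3 submatrix is [1 -6 1; 3 -5 1; -3 -2 2].
Its determinant is 25.
The cofactor carries sign (−1)^(4+1) = −1, so C_{4,1} = −(25) = -25.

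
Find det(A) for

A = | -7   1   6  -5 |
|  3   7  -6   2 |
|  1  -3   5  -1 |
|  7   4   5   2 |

The determinant is -539.

Expand along row 1:
  + (-7) · M_11   where M_11 = det([7 -6 2; -3 5 -1; 4 5 2]) = 23
  − (1) · M_12   where M_12 = det([3 -6 2; 1 5 -1; 7 5 2]) = 39
  + (6) · M_13   where M_13 = det([3 7 2; 1 -3 -1; 7 4 2]) = -19
  − (-5) · M_14   where M_14 = det([3 7 -6; 1 -3 5; 7 4 5]) = -45
det = (+1)·(-7)·(23) + (-1)·(1)·(39) + (+1)·(6)·(-19) + (-1)·(-5)·(-45) = -539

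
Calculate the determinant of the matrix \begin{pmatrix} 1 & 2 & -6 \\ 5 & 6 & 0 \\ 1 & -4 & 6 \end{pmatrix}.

Expand along column 3:
  + (-6) · |5 6; 1 -4| = (-6)·(-20 − 6) = 156
  + 6 · |1 2; 5 6| = 6·(6 − 10) = -24
Sum: (156) + (-24) = 132

132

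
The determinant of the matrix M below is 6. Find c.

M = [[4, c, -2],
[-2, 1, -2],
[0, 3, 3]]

Expanding along the row containing c, det(M) is linear in c: det(M) = (6)·c + (48).
Set (6)·c + (48) = 6  ⇒  (6)·c = -42  ⇒  c = -7.

-7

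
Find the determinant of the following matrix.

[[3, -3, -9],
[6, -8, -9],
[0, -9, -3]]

261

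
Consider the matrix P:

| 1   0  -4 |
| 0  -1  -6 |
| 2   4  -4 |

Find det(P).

20

Expand along column 1:
  + 1 · |-1 -6; 4 -4| = 1·(4 − (-24)) = 28
  + 2 · |0 -4; -1 -6| = 2·(0 − 4) = -8
Sum: (28) + (-8) = 20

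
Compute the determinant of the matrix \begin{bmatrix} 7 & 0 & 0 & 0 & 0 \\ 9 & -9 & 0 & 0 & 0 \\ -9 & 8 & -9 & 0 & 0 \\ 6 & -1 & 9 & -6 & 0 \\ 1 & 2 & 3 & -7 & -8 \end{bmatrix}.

The determinant is 27216.

The matrix is lower triangular, so the determinant is the product of the diagonal entries:
det = (7) · (-9) · (-9) · (-6) · (-8) = 27216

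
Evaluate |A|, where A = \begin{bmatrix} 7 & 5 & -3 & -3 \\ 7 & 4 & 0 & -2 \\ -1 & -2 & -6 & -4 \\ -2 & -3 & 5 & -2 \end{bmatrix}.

|A| = -296

Expand along row 2 (it has 1 zero):
  − (7) · M_21   where M_21 = det([5 -3 -3; -2 -6 -4; -3 5 -2]) = 220
  + (4) · M_22   where M_22 = det([7 -3 -3; -1 -6 -4; -2 5 -2]) = 257
  + (-2) · M_24   where M_24 = det([7 5 -3; -1 -2 -6; -2 -3 5]) = -108
det = (-1)·(7)·(220) + (+1)·(4)·(257) + (+1)·(-2)·(-108) = -296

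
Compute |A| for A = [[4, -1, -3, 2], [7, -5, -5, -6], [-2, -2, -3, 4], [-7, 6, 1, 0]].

Expand along row 4 (it has 1 zero):
  − (-7) · M_41   where M_41 = det([-1 -3 2; -5 -5 -6; -2 -3 4]) = -48
  + (6) · M_42   where M_42 = det([4 -3 2; 7 -5 -6; -2 -3 4]) = -166
  − (1) · M_43   where M_43 = det([4 -1 2; 7 -5 -6; -2 -2 4]) = -160
det = (-1)·(-7)·(-48) + (+1)·(6)·(-166) + (-1)·(1)·(-160) = -1172

-1172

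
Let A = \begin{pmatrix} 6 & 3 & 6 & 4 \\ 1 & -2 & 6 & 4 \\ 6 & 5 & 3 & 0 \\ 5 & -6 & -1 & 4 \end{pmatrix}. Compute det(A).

620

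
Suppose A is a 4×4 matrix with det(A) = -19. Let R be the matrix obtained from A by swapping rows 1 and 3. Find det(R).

Swapping two rows multiplies the determinant by −1.
det(R) = (-1)·(-19) = 19

|R| = 19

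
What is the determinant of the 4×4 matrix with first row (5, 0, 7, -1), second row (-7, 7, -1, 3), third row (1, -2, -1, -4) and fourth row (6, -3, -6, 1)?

The determinant is -1232.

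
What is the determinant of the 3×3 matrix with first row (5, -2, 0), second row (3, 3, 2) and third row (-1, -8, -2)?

42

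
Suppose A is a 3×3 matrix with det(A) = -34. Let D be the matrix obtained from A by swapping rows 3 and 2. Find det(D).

Swapping two rows multiplies the determinant by −1.
det(D) = (-1)·(-34) = 34

The determinant is 34.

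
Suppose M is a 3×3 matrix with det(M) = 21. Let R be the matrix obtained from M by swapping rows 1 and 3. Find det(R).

-21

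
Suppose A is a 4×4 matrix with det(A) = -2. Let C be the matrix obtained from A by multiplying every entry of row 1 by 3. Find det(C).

The determinant is -6.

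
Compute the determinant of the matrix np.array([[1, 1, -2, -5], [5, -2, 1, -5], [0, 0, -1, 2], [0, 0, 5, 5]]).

105

The matrix is block upper-triangular with a 2×2 block and a 2×2 block on the diagonal, so its determinant equals the product of the determinants of the diagonal blocks.
det of the 2×2 block = -7
det of the 2×2 block = -15
det = (-7)·(-15) = 105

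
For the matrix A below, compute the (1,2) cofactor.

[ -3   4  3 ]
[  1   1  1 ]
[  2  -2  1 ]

Delete row 1 and column 2; the remaining 2×2 submatrix is [1 1; 2 1].
Its determinant is 1·1 − 1·2 = -1.
The cofactor carries sign (−1)^(1+2) = −1, so C_{1,2} = −(-1) = 1.

1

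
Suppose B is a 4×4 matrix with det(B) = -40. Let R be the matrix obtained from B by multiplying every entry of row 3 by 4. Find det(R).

Scaling one row by 4 multiplies the determinant by 4.
det(R) = (4)·(-40) = -160

The determinant is -160.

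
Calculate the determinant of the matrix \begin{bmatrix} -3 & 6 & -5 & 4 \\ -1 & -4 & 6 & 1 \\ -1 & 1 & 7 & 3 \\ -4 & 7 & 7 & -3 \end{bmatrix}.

-1485

Expand along row 1:
  + (-3) · M_11   where M_11 = det([-4 6 1; 1 7 3; 7 7 -3]) = 270
  − (6) · M_12   where M_12 = det([-1 6 1; -1 7 3; -4 7 -3]) = -27
  + (-5) · M_13   where M_13 = det([-1 -4 1; -1 1 3; -4 7 -3]) = 81
  − (4) · M_14   where M_14 = det([-1 -4 6; -1 1 7; -4 7 7]) = 108
det = (+1)·(-3)·(270) + (-1)·(6)·(-27) + (+1)·(-5)·(81) + (-1)·(4)·(108) = -1485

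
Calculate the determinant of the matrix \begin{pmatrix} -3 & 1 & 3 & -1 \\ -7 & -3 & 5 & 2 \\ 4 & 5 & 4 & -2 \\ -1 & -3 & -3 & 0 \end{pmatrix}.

-134

Expand along row 4 (it has 1 zero):
  − (-1) · M_41   where M_41 = det([1 3 -1; -3 5 2; 5 4 -2]) = 31
  + (-3) · M_42   where M_42 = det([-3 3 -1; -7 5 2; 4 4 -2]) = 84
  − (-3) · M_43   where M_43 = det([-3 1 -1; -7 -3 2; 4 5 -2]) = 29
det = (-1)·(-1)·(31) + (+1)·(-3)·(84) + (-1)·(-3)·(29) = -134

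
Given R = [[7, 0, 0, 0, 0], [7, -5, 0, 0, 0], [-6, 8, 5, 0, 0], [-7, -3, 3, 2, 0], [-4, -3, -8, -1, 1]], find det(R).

|R| = -350

R is lower triangular, so det(R) is the product of the diagonal entries:
det = (7) · (-5) · (5) · (2) · (1) = -350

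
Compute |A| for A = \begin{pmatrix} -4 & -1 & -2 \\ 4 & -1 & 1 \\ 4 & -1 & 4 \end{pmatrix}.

24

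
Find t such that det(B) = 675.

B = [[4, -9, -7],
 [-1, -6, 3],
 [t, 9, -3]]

-9

Expanding along the row containing t, det(B) is linear in t: det(B) = (-69)·t + (54).
Set (-69)·t + (54) = 675  ⇒  (-69)·t = 621  ⇒  t = -9.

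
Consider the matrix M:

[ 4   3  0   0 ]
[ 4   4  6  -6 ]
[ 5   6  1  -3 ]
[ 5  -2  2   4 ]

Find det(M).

Expand along row 1 (it has 2 zeros):
  + (4) · M_11   where M_11 = det([4 6 -6; 6 1 -3; -2 2 4]) = -152
  − (3) · M_12   where M_12 = det([4 6 -6; 5 1 -3; 5 2 4]) = -200
det = (+1)·(4)·(-152) + (-1)·(3)·(-200) = -8

det(M) = -8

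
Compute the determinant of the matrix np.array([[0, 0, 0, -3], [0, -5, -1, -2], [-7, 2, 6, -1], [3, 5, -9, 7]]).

798

Expand along row 1 (it has 3 zeros):
  − (-3) · M_14   where M_14 = det([0 -5 -1; -7 2 6; 3 5 -9]) = 266
det = (-1)·(-3)·(266) = 798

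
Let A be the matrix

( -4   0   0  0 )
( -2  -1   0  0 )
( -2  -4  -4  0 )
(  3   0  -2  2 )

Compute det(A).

|A| = -32

A is lower triangular, so det(A) is the product of the diagonal entries:
det = (-4) · (-1) · (-4) · (2) = -32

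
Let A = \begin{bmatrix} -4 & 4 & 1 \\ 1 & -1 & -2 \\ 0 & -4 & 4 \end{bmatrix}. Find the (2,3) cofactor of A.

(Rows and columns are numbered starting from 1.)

Delete row 2 and column 3; the remaining 2×2 submatrix is [-4 4; 0 -4].
Its determinant is (-4)·(-4) − 4·0 = 16.
The cofactor carries sign (−1)^(2+3) = −1, so C_{2,3} = −(16) = -16.

-16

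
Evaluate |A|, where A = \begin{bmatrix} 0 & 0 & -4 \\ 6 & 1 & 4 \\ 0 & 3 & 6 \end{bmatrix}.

-72

Expand along row 1:
  + (-4) · |6 1; 0 3| = (-4)·(18 − 0) = -72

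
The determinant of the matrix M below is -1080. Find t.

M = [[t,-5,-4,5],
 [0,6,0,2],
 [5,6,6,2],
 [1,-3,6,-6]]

t = 8

Expanding along the column containing t, det(M) is linear in t: det(M) = (-180)·t + (360).
Set (-180)·t + (360) = -1080  ⇒  (-180)·t = -1440  ⇒  t = 8.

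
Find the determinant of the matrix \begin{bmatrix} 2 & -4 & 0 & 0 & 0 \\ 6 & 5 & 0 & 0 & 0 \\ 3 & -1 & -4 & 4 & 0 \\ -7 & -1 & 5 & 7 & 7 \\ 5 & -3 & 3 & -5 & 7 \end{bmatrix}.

The matrix is block lower-triangular with a 2×2 block and a 3×3 block on the diagonal, so its determinant equals the product of the determinants of the diagonal blocks.
det of the 2×2 block = 34
det of the 3×3 block = -392
det = (34)·(-392) = -13328

The determinant is -13328.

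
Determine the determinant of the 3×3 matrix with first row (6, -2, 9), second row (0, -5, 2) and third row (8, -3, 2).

Expand along row 2:
  + (-5) · |6 9; 8 2| = (-5)·(12 − 72) = 300
  − 2 · |6 -2; 8 -3| = −2·(-18 − (-16)) = 4
Sum: (300) + (4) = 304

The determinant is 304.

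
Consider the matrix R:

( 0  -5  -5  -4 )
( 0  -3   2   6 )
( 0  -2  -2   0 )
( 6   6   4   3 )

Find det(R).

det(R) = 240

Expand along column 1 (it has 3 zeros):
  − (6) · M_41   where M_41 = det([-5 -5 -4; -3 2 6; -2 -2 0]) = -40
det = (-1)·(6)·(-40) = 240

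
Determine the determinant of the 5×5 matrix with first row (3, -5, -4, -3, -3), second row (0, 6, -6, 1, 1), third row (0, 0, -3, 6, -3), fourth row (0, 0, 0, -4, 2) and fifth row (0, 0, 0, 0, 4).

864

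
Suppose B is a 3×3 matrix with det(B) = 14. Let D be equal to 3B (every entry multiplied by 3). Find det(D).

For a 3×3 matrix, det(3B) = 3^3·det(B) = 27·det(B).
det(D) = (27)·(14) = 378

The determinant is 378.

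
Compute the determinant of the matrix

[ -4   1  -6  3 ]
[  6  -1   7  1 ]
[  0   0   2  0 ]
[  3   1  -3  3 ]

56

Expand along row 3 (it has 3 zeros):
  + (2) · M_33   where M_33 = det([-4 1 3; 6 -1 1; 3 1 3]) = 28
det = (+1)·(2)·(28) = 56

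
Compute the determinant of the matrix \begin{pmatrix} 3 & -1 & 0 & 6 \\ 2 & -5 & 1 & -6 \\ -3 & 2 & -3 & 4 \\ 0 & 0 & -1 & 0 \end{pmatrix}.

Expand along row 4 (it has 3 zeros):
  − (-1) · M_43   where M_43 = det([3 -1 6; 2 -5 -6; -3 2 4]) = -100
det = (-1)·(-1)·(-100) = -100

-100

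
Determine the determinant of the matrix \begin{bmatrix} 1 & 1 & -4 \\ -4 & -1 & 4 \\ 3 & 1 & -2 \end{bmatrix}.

Expand along row 1:
  + 1 · |-1 4; 1 -2| = 1·(2 − 4) = -2
  − 1 · |-4 4; 3 -2| = −1·(8 − 12) = 4
  + (-4) · |-4 -1; 3 1| = (-4)·(-4 − (-3)) = 4
Sum: (-2) + (4) + (4) = 6

The determinant is 6.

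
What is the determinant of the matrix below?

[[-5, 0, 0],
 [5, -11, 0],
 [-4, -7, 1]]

55

The matrix is lower triangular, so the determinant is the product of the diagonal entries:
det = (-5) · (-11) · (1) = 55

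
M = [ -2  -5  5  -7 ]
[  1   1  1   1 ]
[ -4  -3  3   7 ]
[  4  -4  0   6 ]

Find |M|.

Expand along row 4 (it has 1 zero):
  − (4) · M_41   where M_41 = det([-5 5 -7; 1 1 1; -3 3 7]) = -112
  + (-4) · M_42   where M_42 = det([-2 5 -7; 1 1 1; -4 3 7]) = -112
  + (6) · M_44   where M_44 = det([-2 -5 5; 1 1 1; -4 -3 3]) = 28
det = (-1)·(4)·(-112) + (+1)·(-4)·(-112) + (+1)·(6)·(28) = 1064

1064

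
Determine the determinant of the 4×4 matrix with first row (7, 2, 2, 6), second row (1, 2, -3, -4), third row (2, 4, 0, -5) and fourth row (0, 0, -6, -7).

-288

Expand along row 4 (it has 2 zeros):
  − (-6) · M_43   where M_43 = det([7 2 6; 1 2 -4; 2 4 -5]) = 36
  + (-7) · M_44   where M_44 = det([7 2 2; 1 2 -3; 2 4 0]) = 72
det = (-1)·(-6)·(36) + (+1)·(-7)·(72) = -288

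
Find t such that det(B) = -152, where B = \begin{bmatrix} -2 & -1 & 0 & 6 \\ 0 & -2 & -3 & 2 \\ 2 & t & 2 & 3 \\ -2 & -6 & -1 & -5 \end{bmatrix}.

Expanding along the column containing t, det(B) is linear in t: det(B) = (70)·t + (-432).
Set (70)·t + (-432) = -152  ⇒  (70)·t = 280  ⇒  t = 4.

t = 4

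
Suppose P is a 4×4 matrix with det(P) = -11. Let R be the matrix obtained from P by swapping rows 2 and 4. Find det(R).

|R| = 11

Swapping two rows multiplies the determinant by −1.
det(R) = (-1)·(-11) = 11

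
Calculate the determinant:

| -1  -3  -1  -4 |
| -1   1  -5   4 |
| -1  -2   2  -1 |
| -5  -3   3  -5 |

Expand along row 1:
  + (-1) · M_11   where M_11 = det([1 -5 4; -2 2 -1; -3 3 -5]) = 28
  − (-3) · M_12   where M_12 = det([-1 -5 4; -1 2 -1; -5 3 -5]) = 35
  + (-1) · M_13   where M_13 = det([-1 1 4; -1 -2 -1; -5 -3 -5]) = -35
  − (-4) · M_14   where M_14 = det([-1 1 -5; -1 -2 2; -5 -3 3]) = 28
det = (+1)·(-1)·(28) + (-1)·(-3)·(35) + (+1)·(-1)·(-35) + (-1)·(-4)·(28) = 224

224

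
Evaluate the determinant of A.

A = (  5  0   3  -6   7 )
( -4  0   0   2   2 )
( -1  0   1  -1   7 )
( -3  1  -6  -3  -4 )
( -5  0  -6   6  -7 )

det(A) = 102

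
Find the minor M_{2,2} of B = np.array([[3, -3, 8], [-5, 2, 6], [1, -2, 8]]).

Delete row 2 and column 2; the remaining 2×2 submatrix is [3 8; 1 8].
Its determinant is 3·8 − 8·1 = 16.

16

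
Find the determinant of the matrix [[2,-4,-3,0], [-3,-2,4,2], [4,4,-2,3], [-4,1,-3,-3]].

-575

Expand along row 1 (it has 1 zero):
  + (2) · M_11   where M_11 = det([-2 4 2; 4 -2 3; 1 -3 -3]) = 10
  − (-4) · M_12   where M_12 = det([-3 4 2; 4 -2 3; -4 -3 -3]) = -85
  + (-3) · M_13   where M_13 = det([-3 -2 2; 4 4 3; -4 1 -3]) = 85
det = (+1)·(2)·(10) + (-1)·(-4)·(-85) + (+1)·(-3)·(85) = -575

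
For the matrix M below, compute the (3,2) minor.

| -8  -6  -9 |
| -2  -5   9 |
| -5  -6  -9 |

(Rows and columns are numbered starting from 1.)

-90

Delete row 3 and column 2; the remaining 2×2 submatrix is [-8 -9; -2 9].
Its determinant is (-8)·9 − (-9)·(-2) = -90.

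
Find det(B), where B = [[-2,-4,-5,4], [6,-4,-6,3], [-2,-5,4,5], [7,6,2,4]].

3475

Expand along row 1:
  + (-2) · M_11   where M_11 = det([-4 -6 3; -5 4 5; 6 2 4]) = -426
  − (-4) · M_12   where M_12 = det([6 -6 3; -2 4 5; 7 2 4]) = -318
  + (-5) · M_13   where M_13 = det([6 -4 3; -2 -5 5; 7 6 4]) = -403
  − (4) · M_14   where M_14 = det([6 -4 -6; -2 -5 4; 7 6 2]) = -470
det = (+1)·(-2)·(-426) + (-1)·(-4)·(-318) + (+1)·(-5)·(-403) + (-1)·(4)·(-470) = 3475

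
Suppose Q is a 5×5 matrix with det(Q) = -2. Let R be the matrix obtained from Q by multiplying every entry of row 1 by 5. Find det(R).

Scaling one row by 5 multiplies the determinant by 5.
det(R) = (5)·(-2) = -10

-10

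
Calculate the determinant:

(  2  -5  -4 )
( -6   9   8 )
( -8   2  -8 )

Expand along row 1:
  + 2 · |9 8; 2 -8| = 2·(-72 − 16) = -176
  − (-5) · |-6 8; -8 -8| = −(-5)·(48 − (-64)) = 560
  + (-4) · |-6 9; -8 2| = (-4)·(-12 − (-72)) = -240
Sum: (-176) + (560) + (-240) = 144

The determinant is 144.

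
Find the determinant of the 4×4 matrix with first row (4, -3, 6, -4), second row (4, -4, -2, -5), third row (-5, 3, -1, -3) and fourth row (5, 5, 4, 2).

The determinant is 2219.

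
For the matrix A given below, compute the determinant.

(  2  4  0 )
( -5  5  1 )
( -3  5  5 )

Expand along row 1:
  + 2 · |5 1; 5 5| = 2·(25 − 5) = 40
  − 4 · |-5 1; -3 5| = −4·(-25 − (-3)) = 88
Sum: (40) + (88) = 128

The determinant is 128.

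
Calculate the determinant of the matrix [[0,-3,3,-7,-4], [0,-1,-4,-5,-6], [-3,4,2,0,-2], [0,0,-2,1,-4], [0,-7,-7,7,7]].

Expand along column 1 (it has 4 zeros):
  + (-3) · M_31   where M_31 = det([-3 3 -7 -4; -1 -4 -5 -6; 0 -2 1 -4; -7 -7 7 7]) = 1897
det = (+1)·(-3)·(1897) = -5691

-5691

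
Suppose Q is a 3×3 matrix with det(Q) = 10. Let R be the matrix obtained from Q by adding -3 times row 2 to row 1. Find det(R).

det(R) = 10

Adding a multiple of one row to another leaves the determinant unchanged.
det(R) = (1)·(10) = 10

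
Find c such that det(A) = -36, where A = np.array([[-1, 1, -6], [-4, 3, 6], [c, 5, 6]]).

-8

Expanding along the row containing c, det(A) is linear in c: det(A) = (24)·c + (156).
Set (24)·c + (156) = -36  ⇒  (24)·c = -192  ⇒  c = -8.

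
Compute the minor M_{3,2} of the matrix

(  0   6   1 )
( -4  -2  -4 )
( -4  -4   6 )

Delete row 3 and column 2; the remaining 2×2 submatrix is [0 1; -4 -4].
Its determinant is 0·(-4) − 1·(-4) = 4.

4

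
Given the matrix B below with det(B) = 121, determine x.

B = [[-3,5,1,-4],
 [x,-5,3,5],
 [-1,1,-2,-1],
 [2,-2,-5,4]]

x = 8

Expanding along the row containing x, det(B) is linear in x: det(B) = (31)·x + (-127).
Set (31)·x + (-127) = 121  ⇒  (31)·x = 248  ⇒  x = 8.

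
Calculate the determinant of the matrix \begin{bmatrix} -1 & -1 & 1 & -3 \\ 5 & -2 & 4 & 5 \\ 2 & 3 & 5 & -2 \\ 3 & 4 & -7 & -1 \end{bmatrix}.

Expand along row 1:
  + (-1) · M_11   where M_11 = det([-2 4 5; 3 5 -2; 4 -7 -1]) = -187
  − (-1) · M_12   where M_12 = det([5 4 5; 2 5 -2; 3 -7 -1]) = -256
  + (1) · M_13   where M_13 = det([5 -2 5; 2 3 -2; 3 4 -1]) = 28
  − (-3) · M_14   where M_14 = det([5 -2 4; 2 3 5; 3 4 -7]) = -267
det = (+1)·(-1)·(-187) + (-1)·(-1)·(-256) + (+1)·(1)·(28) + (-1)·(-3)·(-267) = -842

The determinant is -842.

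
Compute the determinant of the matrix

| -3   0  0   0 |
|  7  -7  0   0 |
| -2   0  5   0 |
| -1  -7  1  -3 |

The matrix is lower triangular, so the determinant is the product of the diagonal entries:
det = (-3) · (-7) · (5) · (-3) = -315

-315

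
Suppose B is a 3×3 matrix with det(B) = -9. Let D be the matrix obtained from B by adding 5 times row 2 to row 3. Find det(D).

The determinant is -9.

Adding a multiple of one row to another leaves the determinant unchanged.
det(D) = (1)·(-9) = -9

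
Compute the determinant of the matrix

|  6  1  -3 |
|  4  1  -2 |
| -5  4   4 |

3

Expand along row 1:
  + 6 · |1 -2; 4 4| = 6·(4 − (-8)) = 72
  − 1 · |4 -2; -5 4| = −1·(16 − 10) = -6
  + (-3) · |4 1; -5 4| = (-3)·(16 − (-5)) = -63
Sum: (72) + (-6) + (-63) = 3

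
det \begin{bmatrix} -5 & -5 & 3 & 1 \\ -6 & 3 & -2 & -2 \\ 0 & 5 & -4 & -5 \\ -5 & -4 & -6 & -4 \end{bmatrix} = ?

The determinant is 1029.

Expand along row 3 (it has 1 zero):
  − (5) · M_32   where M_32 = det([-5 3 1; -6 -2 -2; -5 -6 -4]) = 4
  + (-4) · M_33   where M_33 = det([-5 -5 1; -6 3 -2; -5 -4 -4]) = 209
  − (-5) · M_34   where M_34 = det([-5 -5 3; -6 3 -2; -5 -4 -6]) = 377
det = (-1)·(5)·(4) + (+1)·(-4)·(209) + (-1)·(-5)·(377) = 1029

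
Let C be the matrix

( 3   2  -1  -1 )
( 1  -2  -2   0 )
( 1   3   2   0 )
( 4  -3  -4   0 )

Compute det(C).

Expand along column 4 (it has 3 zeros):
  − (-1) · M_14   where M_14 = det([1 -2 -2; 1 3 2; 4 -3 -4]) = 0
det = (-1)·(-1)·(0) = 0

det(C) = 0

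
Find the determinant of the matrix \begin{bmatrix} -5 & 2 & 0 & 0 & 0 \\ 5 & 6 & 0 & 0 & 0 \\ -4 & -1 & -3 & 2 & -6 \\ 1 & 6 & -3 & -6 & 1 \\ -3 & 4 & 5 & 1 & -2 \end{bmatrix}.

The matrix is block lower-triangular with a 2×2 block and a 3×3 block on the diagonal, so its determinant equals the product of the determinants of the diagonal blocks.
det of the 2×2 block = -40
det of the 3×3 block = -197
det = (-40)·(-197) = 7880

7880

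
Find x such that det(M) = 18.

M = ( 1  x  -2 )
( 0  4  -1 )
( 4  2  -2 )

x = 2

Expanding along the column containing x, det(M) is linear in x: det(M) = (-4)·x + (26).
Set (-4)·x + (26) = 18  ⇒  (-4)·x = -8  ⇒  x = 2.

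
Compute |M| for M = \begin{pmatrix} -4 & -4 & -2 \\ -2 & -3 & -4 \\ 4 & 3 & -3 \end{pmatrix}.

Expand along column 1:
  + (-4) · |-3 -4; 3 -3| = (-4)·(9 − (-12)) = -84
  − (-2) · |-4 -2; 3 -3| = −(-2)·(12 − (-6)) = 36
  + 4 · |-4 -2; -3 -4| = 4·(16 − 6) = 40
Sum: (-84) + (36) + (40) = -8

det(M) = -8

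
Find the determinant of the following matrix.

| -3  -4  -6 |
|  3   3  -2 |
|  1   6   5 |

The determinant is -103.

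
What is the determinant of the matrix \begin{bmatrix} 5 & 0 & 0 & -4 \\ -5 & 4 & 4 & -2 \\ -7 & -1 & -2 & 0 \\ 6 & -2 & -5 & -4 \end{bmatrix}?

-382

Expand along row 1 (it has 2 zeros):
  + (5) · M_11   where M_11 = det([4 4 -2; -1 -2 0; -2 -5 -4]) = 14
  − (-4) · M_14   where M_14 = det([-5 4 4; -7 -1 -2; 6 -2 -5]) = -113
det = (+1)·(5)·(14) + (-1)·(-4)·(-113) = -382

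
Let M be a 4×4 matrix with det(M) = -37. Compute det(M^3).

-50653

det(M^3) = (det M)^3 = (-37)^3 = -50653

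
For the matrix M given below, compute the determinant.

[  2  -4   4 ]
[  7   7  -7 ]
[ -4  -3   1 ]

|M| = -84

Expand along column 1:
  + 2 · |7 -7; -3 1| = 2·(7 − 21) = -28
  − 7 · |-4 4; -3 1| = −7·(-4 − (-12)) = -56
  + (-4) · |-4 4; 7 -7| = (-4)·(28 − 28) = 0
Sum: (-28) + (-56) + (0) = -84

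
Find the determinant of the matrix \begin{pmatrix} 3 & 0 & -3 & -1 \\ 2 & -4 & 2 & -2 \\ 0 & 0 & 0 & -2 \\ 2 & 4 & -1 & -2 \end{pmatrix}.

The determinant is -120.

Expand along row 3 (it has 3 zeros):
  − (-2) · M_34   where M_34 = det([3 0 -3; 2 -4 2; 2 4 -1]) = -60
det = (-1)·(-2)·(-60) = -120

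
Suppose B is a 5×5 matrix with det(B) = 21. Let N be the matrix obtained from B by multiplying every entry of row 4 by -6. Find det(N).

Scaling one row by -6 multiplies the determinant by -6.
det(N) = (-6)·(21) = -126

-126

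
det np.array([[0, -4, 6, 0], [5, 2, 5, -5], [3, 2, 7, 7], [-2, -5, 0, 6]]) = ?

Expand along row 1 (it has 2 zeros):
  − (-4) · M_12   where M_12 = det([5 5 -5; 3 7 7; -2 0 6]) = -20
  + (6) · M_13   where M_13 = det([5 2 -5; 3 2 7; -2 -5 6]) = 226
det = (-1)·(-4)·(-20) + (+1)·(6)·(226) = 1276

1276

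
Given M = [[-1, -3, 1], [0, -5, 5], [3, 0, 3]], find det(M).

Expand along row 2:
  + (-5) · |-1 1; 3 3| = (-5)·(-3 − 3) = 30
  − 5 · |-1 -3; 3 0| = −5·(0 − (-9)) = -45
Sum: (30) + (-45) = -15

-15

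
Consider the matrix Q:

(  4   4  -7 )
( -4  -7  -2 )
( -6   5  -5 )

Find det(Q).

The determinant is 582.

Expand along row 1:
  + 4 · |-7 -2; 5 -5| = 4·(35 − (-10)) = 180
  − 4 · |-4 -2; -6 -5| = −4·(20 − 12) = -32
  + (-7) · |-4 -7; -6 5| = (-7)·(-20 − 42) = 434
Sum: (180) + (-32) + (434) = 582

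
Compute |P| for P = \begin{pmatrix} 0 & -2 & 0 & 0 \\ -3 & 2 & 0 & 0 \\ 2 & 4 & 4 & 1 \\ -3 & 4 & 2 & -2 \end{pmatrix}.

Expand along row 1 (it has 3 zeros):
  − (-2) · M_12   where M_12 = det([-3 0 0; 2 4 1; -3 2 -2]) = 30
det = (-1)·(-2)·(30) = 60

60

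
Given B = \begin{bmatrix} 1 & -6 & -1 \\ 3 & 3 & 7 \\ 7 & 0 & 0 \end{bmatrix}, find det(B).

|B| = -273

Expand along row 3:
  + 7 · |-6 -1; 3 7| = 7·(-42 − (-3)) = -273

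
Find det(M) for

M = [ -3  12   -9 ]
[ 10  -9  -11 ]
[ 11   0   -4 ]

-1971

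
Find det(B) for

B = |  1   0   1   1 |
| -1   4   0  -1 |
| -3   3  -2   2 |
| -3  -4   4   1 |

Expand along row 1 (it has 1 zero):
  + (1) · M_11   where M_11 = det([4 0 -1; 3 -2 2; -4 4 1]) = -44
  + (1) · M_13   where M_13 = det([-1 4 -1; -3 3 2; -3 -4 1]) = -44
  − (1) · M_14   where M_14 = det([-1 4 0; -3 3 -2; -3 -4 4]) = 68
det = (+1)·(1)·(-44) + (+1)·(1)·(-44) + (-1)·(1)·(68) = -156

-156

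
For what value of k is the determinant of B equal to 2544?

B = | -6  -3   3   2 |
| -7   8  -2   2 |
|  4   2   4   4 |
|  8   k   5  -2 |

Expanding along the row containing k, det(B) is linear in k: det(B) = (164)·k + (2380).
Set (164)·k + (2380) = 2544  ⇒  (164)·k = 164  ⇒  k = 1.

1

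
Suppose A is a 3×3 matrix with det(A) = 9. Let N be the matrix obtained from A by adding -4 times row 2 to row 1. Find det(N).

9

Adding a multiple of one row to another leaves the determinant unchanged.
det(N) = (1)·(9) = 9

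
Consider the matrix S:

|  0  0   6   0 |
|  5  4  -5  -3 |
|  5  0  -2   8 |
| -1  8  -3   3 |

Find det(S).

det(S) = -3192

Expand along row 1 (it has 3 zeros):
  + (6) · M_13   where M_13 = det([5 4 -3; 5 0 8; -1 8 3]) = -532
det = (+1)·(6)·(-532) = -3192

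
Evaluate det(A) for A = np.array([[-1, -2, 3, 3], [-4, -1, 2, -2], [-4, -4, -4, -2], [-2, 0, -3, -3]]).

Expand along row 4 (it has 1 zero):
  − (-2) · M_41   where M_41 = det([-2 3 3; -1 2 -2; -4 -4 -2]) = 78
  − (-3) · M_43   where M_43 = det([-1 -2 3; -4 -1 -2; -4 -4 -2]) = 42
  + (-3) · M_44   where M_44 = det([-1 -2 3; -4 -1 2; -4 -4 -4]) = 72
det = (-1)·(-2)·(78) + (-1)·(-3)·(42) + (+1)·(-3)·(72) = 66

The determinant is 66.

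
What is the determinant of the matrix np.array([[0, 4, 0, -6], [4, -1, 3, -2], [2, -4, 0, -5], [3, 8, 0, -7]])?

The determinant is 516.

Expand along column 3 (it has 3 zeros):
  − (3) · M_23   where M_23 = det([0 4 -6; 2 -4 -5; 3 8 -7]) = -172
det = (-1)·(3)·(-172) = 516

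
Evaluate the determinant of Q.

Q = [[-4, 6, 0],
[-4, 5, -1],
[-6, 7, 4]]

Expand along row 1:
  + (-4) · |5 -1; 7 4| = (-4)·(20 − (-7)) = -108
  − 6 · |-4 -1; -6 4| = −6·(-16 − 6) = 132
Sum: (-108) + (132) = 24

24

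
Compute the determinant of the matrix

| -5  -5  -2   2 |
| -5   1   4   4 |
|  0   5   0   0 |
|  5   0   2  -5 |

The determinant is -450.

Expand along row 3 (it has 3 zeros):
  − (5) · M_32   where M_32 = det([-5 -2 2; -5 4 4; 5 2 -5]) = 90
det = (-1)·(5)·(90) = -450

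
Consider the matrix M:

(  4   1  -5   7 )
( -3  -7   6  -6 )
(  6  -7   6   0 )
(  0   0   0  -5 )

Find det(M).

Expand along row 4 (it has 3 zeros):
  + (-5) · M_44   where M_44 = det([4 1 -5; -3 -7 6; 6 -7 6]) = -261
det = (+1)·(-5)·(-261) = 1305

1305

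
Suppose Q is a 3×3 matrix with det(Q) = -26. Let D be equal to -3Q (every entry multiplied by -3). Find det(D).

For a 3×3 matrix, det(-3Q) = (-3)^3·det(Q) = -27·det(Q).
det(D) = (-27)·(-26) = 702

|D| = 702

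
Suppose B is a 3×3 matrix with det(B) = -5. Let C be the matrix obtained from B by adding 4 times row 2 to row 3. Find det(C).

|C| = -5

Adding a multiple of one row to another leaves the determinant unchanged.
det(C) = (1)·(-5) = -5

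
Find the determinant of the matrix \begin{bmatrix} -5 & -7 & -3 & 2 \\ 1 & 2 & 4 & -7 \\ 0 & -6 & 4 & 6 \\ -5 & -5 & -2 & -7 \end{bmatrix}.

Expand along row 3 (it has 1 zero):
  − (-6) · M_32   where M_32 = det([-5 -3 2; 1 4 -7; -5 -2 -7]) = 120
  + (4) · M_33   where M_33 = det([-5 -7 2; 1 2 -7; -5 -5 -7]) = -39
  − (6) · M_34   where M_34 = det([-5 -7 -3; 1 2 4; -5 -5 -2]) = 31
det = (-1)·(-6)·(120) + (+1)·(4)·(-39) + (-1)·(6)·(31) = 378

378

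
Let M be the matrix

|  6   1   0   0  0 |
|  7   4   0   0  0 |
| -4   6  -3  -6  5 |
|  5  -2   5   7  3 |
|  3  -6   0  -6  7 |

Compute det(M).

M is block lower-triangular with a 2×2 block and a 3×3 block on the diagonal, so its determinant equals the product of the determinants of the diagonal blocks.
det of the 2×2 block = 17
det of the 3×3 block = -141
det = (17)·(-141) = -2397

-2397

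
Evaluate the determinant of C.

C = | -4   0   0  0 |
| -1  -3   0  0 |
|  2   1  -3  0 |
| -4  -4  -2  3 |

C is lower triangular, so det(C) is the product of the diagonal entries:
det = (-4) · (-3) · (-3) · (3) = -108

det(C) = -108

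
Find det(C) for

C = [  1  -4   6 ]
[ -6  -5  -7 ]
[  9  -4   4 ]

Expand along column 1:
  + 1 · |-5 -7; -4 4| = 1·(-20 − 28) = -48
  − (-6) · |-4 6; -4 4| = −(-6)·(-16 − (-24)) = 48
  + 9 · |-4 6; -5 -7| = 9·(28 − (-30)) = 522
Sum: (-48) + (48) + (522) = 522

522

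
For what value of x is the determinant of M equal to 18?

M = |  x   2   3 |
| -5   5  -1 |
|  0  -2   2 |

Expanding along the column containing x, det(M) is linear in x: det(M) = (8)·x + (50).
Set (8)·x + (50) = 18  ⇒  (8)·x = -32  ⇒  x = -4.

-4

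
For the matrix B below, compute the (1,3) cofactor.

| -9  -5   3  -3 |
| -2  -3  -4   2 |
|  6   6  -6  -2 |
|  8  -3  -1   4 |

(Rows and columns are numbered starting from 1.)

-48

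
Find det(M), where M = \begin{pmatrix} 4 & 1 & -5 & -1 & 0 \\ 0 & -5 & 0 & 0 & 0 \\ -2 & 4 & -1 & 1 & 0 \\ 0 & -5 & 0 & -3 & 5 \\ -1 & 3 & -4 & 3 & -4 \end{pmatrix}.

140

Expand along row 2 (it has 4 zeros):
  + (-5) · M_22   where M_22 = det([4 -5 -1 0; -2 -1 1 0; 0 0 -3 5; -1 -4 3 -4]) = -28
det = (+1)·(-5)·(-28) = 140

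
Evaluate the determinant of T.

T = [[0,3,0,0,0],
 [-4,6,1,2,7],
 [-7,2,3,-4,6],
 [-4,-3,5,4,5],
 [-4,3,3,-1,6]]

Expand along row 1 (it has 4 zeros):
  − (3) · M_12   where M_12 = det([-4 1 2 7; -7 3 -4 6; -4 5 4 5; -4 3 -1 6]) = -360
det = (-1)·(3)·(-360) = 1080

1080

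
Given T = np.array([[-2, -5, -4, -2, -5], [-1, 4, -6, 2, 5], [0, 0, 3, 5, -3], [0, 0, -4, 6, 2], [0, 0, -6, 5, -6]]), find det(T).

4758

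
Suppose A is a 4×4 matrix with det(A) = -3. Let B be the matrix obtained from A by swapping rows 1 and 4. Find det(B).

Swapping two rows multiplies the determinant by −1.
det(B) = (-1)·(-3) = 3

3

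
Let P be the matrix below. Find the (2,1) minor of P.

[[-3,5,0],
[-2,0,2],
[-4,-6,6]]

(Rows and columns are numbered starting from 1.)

The minor is 30.

Delete row 2 and column 1; the remaining 2×2 submatrix is [5 0; -6 6].
Its determinant is 5·6 − 0·(-6) = 30.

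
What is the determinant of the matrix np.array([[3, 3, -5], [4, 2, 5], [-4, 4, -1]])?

Expand along column 1:
  + 3 · |2 5; 4 -1| = 3·(-2 − 20) = -66
  − 4 · |3 -5; 4 -1| = −4·(-3 − (-20)) = -68
  + (-4) · |3 -5; 2 5| = (-4)·(15 − (-10)) = -100
Sum: (-66) + (-68) + (-100) = -234

-234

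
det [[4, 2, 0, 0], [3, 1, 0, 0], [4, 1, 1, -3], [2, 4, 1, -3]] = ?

The matrix is block lower-triangular with a 2×2 block and a 2×2 block on the diagonal, so its determinant equals the product of the determinants of the diagonal blocks.
det of the 2×2 block = -2
det of the 2×2 block = 0
det = (-2)·(0) = 0

0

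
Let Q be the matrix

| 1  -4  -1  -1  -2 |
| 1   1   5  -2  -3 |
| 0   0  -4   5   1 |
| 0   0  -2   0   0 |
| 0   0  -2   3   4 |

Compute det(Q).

Q is block upper-triangular with a 2×2 block and a 3×3 block on the diagonal, so its determinant equals the product of the determinants of the diagonal blocks.
det of the 2×2 block = 5
det of the 3×3 block = 34
det = (5)·(34) = 170

170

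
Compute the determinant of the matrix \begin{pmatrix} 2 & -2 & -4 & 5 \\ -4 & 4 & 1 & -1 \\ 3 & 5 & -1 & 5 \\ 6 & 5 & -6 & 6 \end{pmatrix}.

-749

Expand along row 1:
  + (2) · M_11   where M_11 = det([4 1 -1; 5 -1 5; 5 -6 6]) = 116
  − (-2) · M_12   where M_12 = det([-4 1 -1; 3 -1 5; 6 -6 6]) = -72
  + (-4) · M_13   where M_13 = det([-4 4 -1; 3 5 5; 6 5 6]) = 43
  − (5) · M_14   where M_14 = det([-4 4 1; 3 5 -1; 6 5 -6]) = 133
det = (+1)·(2)·(116) + (-1)·(-2)·(-72) + (+1)·(-4)·(43) + (-1)·(5)·(133) = -749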